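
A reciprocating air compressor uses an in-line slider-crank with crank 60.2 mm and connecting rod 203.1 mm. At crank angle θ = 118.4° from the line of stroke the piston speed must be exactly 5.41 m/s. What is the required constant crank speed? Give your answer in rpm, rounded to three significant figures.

1140

For an in-line slider-crank, |v_piston| = rω|sinθ|·[1 + r cosθ/√(L² − r² sin²θ)].
With r = 0.0602 m, L = 0.2031 m, θ = 118.4°: the bracketed kinematic factor |dx/dθ| = 0.045222 m.
ω = v/|dx/dθ| = 5.41/0.045222 = 119.63 rad/s.
N = 60ω/(2π) = 1142.4 rpm.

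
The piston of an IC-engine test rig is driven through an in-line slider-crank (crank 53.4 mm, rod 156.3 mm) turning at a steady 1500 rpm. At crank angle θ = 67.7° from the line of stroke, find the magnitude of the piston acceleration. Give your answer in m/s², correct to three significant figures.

ω = 2π·1500/60 = 157.1 rad/s
x(θ) = r cosθ + √(L² − r² sin²θ); with ω constant, a = ω²·d²x/dθ².
d²x/dθ² = −r cosθ − r²(cos2θ)/√u − r⁴ sin²2θ/(4u^{3/2}),  u = L² − r² sin²θ = 0.0219887 m².
Substituting r = 0.0534 m, L = 0.1563 m, θ = 67.7°: d²x/dθ² = -0.006878 m.
a = ω²·d²x/dθ² = (157.1)²·(-0.006878) = -169.71 m/s²;  |a| = 169.71 m/s².

170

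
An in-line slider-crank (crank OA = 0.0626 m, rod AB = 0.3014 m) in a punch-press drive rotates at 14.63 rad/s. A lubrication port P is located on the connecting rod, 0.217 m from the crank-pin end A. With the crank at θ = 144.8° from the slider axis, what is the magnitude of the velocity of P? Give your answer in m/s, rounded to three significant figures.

0.508

ω = 14.63 rad/s.  Crank-pin speed |V_A| = rω = 0.91584 m/s, perpendicular to OA.
Rod angle: sinφ = −(r/L) sinθ ⇒ φ = -6.876°; ω_rod = −rω cosθ/√(L²−r²sin²θ) = +2.501 rad/s.
V_P = V_A + ω_rod × AP, with AP = 0.217 m along the rod.
Components: V_Px = −rω sinθ − a·ω_rod·sinφ = -0.46294 m/s;  V_Py = rω cosθ + a·ω_rod·cosφ = -0.20956 m/s.
|V_P| = √(V_Px² + V_Py²) = 0.50817 m/s.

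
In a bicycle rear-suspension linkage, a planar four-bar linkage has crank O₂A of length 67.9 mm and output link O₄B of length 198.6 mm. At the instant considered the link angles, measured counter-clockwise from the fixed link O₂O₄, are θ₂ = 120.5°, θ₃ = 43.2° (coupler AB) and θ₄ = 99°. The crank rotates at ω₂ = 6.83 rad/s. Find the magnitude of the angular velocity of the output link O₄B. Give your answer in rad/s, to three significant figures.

2.75

ω₂ = 6.83 rad/s
Differentiating the loop-closure r₂e^{iθ₂}+r₃e^{iθ₃}=r₁+r₄e^{iθ₄} gives r₂ω₂e^{iθ₂}+r₃ω₃e^{iθ₃}=r₄ω₄e^{iθ₄}.
Eliminating the other unknown: ω₄ = r₂ω₂ sin(θ₂−θ₃) / [r₄ sin(θ₄−θ₃)].
Numerator sine = +0.97553; denominator sine = +0.82708.
Result = 0.0679·6.83·(+0.97553) / (0.1986·(+0.82708)) = +2.7543 rad/s; magnitude 2.7543 rad/s.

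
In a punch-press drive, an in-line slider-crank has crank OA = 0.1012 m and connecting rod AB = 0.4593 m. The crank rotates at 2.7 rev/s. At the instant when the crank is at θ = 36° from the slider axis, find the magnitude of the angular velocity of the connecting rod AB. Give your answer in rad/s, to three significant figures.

ω = 16.96 rad/s (converted from 2.7 rev/s).
The rod makes angle φ with the slider axis where L sinφ = r sinθ; differentiating, L cosφ·φ̇ = r ω cosθ.
L cosφ = √(L² − r² sin²θ) = 0.45543 m.
|ω_rod| = r ω |cosθ| / √(L² − r² sin²θ) = 0.1012·16.96·0.80902/0.45543 = 3.0497 rad/s.

3.05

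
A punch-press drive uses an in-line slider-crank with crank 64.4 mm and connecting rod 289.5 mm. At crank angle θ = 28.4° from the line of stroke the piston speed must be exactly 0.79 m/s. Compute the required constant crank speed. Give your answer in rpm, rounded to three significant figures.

For an in-line slider-crank, |v_piston| = rω|sinθ|·[1 + r cosθ/√(L² − r² sin²θ)].
With r = 0.0644 m, L = 0.2895 m, θ = 28.4°: the bracketed kinematic factor |dx/dθ| = 0.036658 m.
ω = v/|dx/dθ| = 0.79/0.036658 = 21.551 rad/s.
N = 60ω/(2π) = 205.79 rpm.

206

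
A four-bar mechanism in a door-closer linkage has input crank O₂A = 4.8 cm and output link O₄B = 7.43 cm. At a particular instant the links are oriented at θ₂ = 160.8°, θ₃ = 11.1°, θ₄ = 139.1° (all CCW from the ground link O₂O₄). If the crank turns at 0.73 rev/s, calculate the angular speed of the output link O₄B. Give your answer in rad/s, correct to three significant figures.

ω₂ = 4.587 rad/s (from 0.73 rev/s).
Differentiating the loop-closure r₂e^{iθ₂}+r₃e^{iθ₃}=r₁+r₄e^{iθ₄} gives r₂ω₂e^{iθ₂}+r₃ω₃e^{iθ₃}=r₄ω₄e^{iθ₄}.
Eliminating the other unknown: ω₄ = r₂ω₂ sin(θ₂−θ₃) / [r₄ sin(θ₄−θ₃)].
Numerator sine = +0.50453; denominator sine = +0.78801.
Result = 0.048·4.587·(+0.50453) / (0.0743·(+0.78801)) = +1.8972 rad/s; magnitude 1.8972 rad/s.

1.90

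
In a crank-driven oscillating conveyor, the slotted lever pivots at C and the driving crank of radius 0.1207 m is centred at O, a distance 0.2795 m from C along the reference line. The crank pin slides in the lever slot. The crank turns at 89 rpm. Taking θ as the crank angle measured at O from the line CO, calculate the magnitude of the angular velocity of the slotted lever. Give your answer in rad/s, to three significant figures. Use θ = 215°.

ω = 9.32 rad/s (from 89 rpm).
Crank pin A relative to C: A = (d + r cosθ, r sinθ); lever angle φ = atan2(r sinθ, d + r cosθ).
Differentiating tanφ: φ̇ = rω(d cosθ + r)/(d² + r² + 2dr cosθ).
d² + r² + 2dr cosθ = |CA|² = 0.0374195 m²;  d cosθ + r = -0.10825 m.
|ω_lever| = |0.1207·9.32·-0.10825| / 0.0374195 = 3.2544 rad/s.

3.25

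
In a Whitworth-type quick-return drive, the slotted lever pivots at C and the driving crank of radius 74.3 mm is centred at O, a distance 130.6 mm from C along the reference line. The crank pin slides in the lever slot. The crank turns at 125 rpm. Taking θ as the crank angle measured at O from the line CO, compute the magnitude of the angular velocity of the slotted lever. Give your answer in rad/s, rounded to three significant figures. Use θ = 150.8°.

ω = 13.09 rad/s (from 125 rpm).
Crank pin A relative to C: A = (d + r cosθ, r sinθ); lever angle φ = atan2(r sinθ, d + r cosθ).
Differentiating tanφ: φ̇ = rω(d cosθ + r)/(d² + r² + 2dr cosθ).
d² + r² + 2dr cosθ = |CA|² = 0.00563591 m²;  d cosθ + r = -0.039704 m.
|ω_lever| = |0.0743·13.09·-0.039704| / 0.00563591 = 6.8516 rad/s.

6.85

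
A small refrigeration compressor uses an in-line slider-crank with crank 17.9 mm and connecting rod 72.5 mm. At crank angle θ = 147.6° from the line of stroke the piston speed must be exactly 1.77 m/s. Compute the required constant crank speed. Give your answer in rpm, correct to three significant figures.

2230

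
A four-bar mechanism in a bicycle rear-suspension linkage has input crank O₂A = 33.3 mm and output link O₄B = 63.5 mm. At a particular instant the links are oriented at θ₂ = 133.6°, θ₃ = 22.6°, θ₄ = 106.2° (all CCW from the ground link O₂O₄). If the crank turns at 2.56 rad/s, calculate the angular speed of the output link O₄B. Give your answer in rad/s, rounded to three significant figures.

ω₂ = 2.56 rad/s
Differentiating the loop-closure r₂e^{iθ₂}+r₃e^{iθ₃}=r₁+r₄e^{iθ₄} gives r₂ω₂e^{iθ₂}+r₃ω₃e^{iθ₃}=r₄ω₄e^{iθ₄}.
Eliminating the other unknown: ω₄ = r₂ω₂ sin(θ₂−θ₃) / [r₄ sin(θ₄−θ₃)].
Numerator sine = +0.93358; denominator sine = +0.99377.
Result = 0.0333·2.56·(+0.93358) / (0.0635·(+0.99377)) = +1.2612 rad/s; magnitude 1.2612 rad/s.

1.26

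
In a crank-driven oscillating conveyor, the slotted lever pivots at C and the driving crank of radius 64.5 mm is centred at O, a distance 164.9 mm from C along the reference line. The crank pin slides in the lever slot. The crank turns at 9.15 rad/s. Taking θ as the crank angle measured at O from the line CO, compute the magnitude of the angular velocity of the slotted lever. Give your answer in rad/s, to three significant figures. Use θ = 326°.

ω = 9.15 rad/s
Crank pin A relative to C: A = (d + r cosθ, r sinθ); lever angle φ = atan2(r sinθ, d + r cosθ).
Differentiating tanφ: φ̇ = rω(d cosθ + r)/(d² + r² + 2dr cosθ).
d² + r² + 2dr cosθ = |CA|² = 0.0489876 m²;  d cosθ + r = +0.20121 m.
|ω_lever| = |0.0645·9.15·+0.20121| / 0.0489876 = 2.424 rad/s.

2.42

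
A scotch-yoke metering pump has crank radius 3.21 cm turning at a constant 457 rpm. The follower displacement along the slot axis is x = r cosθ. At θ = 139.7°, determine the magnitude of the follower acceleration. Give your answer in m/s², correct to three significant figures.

56.1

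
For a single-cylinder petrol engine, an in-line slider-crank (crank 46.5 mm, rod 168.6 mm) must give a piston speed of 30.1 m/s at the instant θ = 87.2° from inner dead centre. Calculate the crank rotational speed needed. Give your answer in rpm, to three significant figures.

6100

For an in-line slider-crank, |v_piston| = rω|sinθ|·[1 + r cosθ/√(L² − r² sin²θ)].
With r = 0.0465 m, L = 0.1686 m, θ = 87.2°: the bracketed kinematic factor |dx/dθ| = 0.047095 m.
ω = v/|dx/dθ| = 30.1/0.047095 = 639.13 rad/s.
N = 60ω/(2π) = 6103.2 rpm.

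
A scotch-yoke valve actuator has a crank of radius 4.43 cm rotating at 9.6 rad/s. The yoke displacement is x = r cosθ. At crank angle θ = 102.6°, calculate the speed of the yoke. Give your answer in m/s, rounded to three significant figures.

0.415

ω = 9.6 rad/s
x = r cosθ ⇒ ẋ = −rω sinθ.
|v| = rω|sinθ| = 0.0443·9.6·|sin 102.6°| = 0.41504 m/s.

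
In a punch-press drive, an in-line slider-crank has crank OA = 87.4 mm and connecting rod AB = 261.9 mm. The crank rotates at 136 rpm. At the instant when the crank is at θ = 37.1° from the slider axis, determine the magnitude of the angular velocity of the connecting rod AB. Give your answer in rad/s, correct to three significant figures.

3.87

ω = 14.24 rad/s (converted from 136 rpm).
The rod makes angle φ with the slider axis where L sinφ = r sinθ; differentiating, L cosφ·φ̇ = r ω cosθ.
L cosφ = √(L² − r² sin²θ) = 0.25654 m.
|ω_rod| = r ω |cosθ| / √(L² − r² sin²θ) = 0.0874·14.24·0.79758/0.25654 = 3.8699 rad/s.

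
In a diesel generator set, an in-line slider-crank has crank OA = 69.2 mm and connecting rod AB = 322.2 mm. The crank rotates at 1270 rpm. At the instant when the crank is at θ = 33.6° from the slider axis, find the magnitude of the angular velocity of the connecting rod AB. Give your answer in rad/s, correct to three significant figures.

24.0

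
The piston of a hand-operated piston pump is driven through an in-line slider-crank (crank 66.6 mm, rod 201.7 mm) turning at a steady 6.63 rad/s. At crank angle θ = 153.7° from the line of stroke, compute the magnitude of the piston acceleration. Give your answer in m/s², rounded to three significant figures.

2.01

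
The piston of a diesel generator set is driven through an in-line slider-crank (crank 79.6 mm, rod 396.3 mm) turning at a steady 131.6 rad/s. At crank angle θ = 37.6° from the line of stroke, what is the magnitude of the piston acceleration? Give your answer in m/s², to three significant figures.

ω = 131.6 rad/s
x(θ) = r cosθ + √(L² − r² sin²θ); with ω constant, a = ω²·d²x/dθ².
d²x/dθ² = −r cosθ − r²(cos2θ)/√u − r⁴ sin²2θ/(4u^{3/2}),  u = L² − r² sin²θ = 0.154695 m².
Substituting r = 0.0796 m, L = 0.3963 m, θ = 37.6°: d²x/dθ² = -0.067336 m.
a = ω²·d²x/dθ² = (131.6)²·(-0.067336) = -1166.2 m/s²;  |a| = 1166.2 m/s².

1170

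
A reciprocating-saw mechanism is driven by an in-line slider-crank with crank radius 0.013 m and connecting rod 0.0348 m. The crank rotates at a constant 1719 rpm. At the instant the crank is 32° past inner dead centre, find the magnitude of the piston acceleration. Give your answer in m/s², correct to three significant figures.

432

ω = 2π·1719/60 = 180 rad/s
x(θ) = r cosθ + √(L² − r² sin²θ); with ω constant, a = ω²·d²x/dθ².
d²x/dθ² = −r cosθ − r²(cos2θ)/√u − r⁴ sin²2θ/(4u^{3/2}),  u = L² − r² sin²θ = 0.00116358 m².
Substituting r = 0.013 m, L = 0.0348 m, θ = 32°: d²x/dθ² = -0.013342 m.
a = ω²·d²x/dθ² = (180)²·(-0.013342) = -432.34 m/s²;  |a| = 432.34 m/s².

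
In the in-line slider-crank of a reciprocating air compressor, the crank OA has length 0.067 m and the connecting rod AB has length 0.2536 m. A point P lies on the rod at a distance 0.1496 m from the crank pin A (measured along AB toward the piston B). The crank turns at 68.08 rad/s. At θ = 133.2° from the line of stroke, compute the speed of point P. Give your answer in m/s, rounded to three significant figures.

ω = 68.08 rad/s.  Crank-pin speed |V_A| = rω = 4.5614 m/s, perpendicular to OA.
Rod angle: sinφ = −(r/L) sinθ ⇒ φ = -11.104°; ω_rod = −rω cosθ/√(L²−r²sin²θ) = +12.547 rad/s.
V_P = V_A + ω_rod × AP, with AP = 0.1496 m along the rod.
Components: V_Px = −rω sinθ − a·ω_rod·sinφ = -2.9636 m/s;  V_Py = rω cosθ + a·ω_rod·cosφ = -1.2805 m/s.
|V_P| = √(V_Px² + V_Py²) = 3.2284 m/s.

3.23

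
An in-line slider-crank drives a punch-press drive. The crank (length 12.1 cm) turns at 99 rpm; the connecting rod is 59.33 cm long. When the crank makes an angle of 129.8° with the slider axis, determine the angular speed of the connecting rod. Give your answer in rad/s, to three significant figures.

ω = 10.37 rad/s (converted from 99 rpm).
The rod makes angle φ with the slider axis where L sinφ = r sinθ; differentiating, L cosφ·φ̇ = r ω cosθ.
L cosφ = √(L² − r² sin²θ) = 0.58597 m.
|ω_rod| = r ω |cosθ| / √(L² − r² sin²θ) = 0.121·10.37·0.64011/0.58597 = 1.3703 rad/s.

1.37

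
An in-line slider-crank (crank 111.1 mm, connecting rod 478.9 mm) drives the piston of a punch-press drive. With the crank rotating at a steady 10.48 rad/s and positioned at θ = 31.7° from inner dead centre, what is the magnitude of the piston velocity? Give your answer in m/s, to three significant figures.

0.733

ω = 10.48 rad/s
For an in-line slider-crank, x = r cosθ + √(L² − r² sin²θ), so v = −rω sinθ·[1 + r cosθ/√(L² − r² sin²θ)].
With r = 0.1111 m, L = 0.4789 m, θ = 31.7°: √(L² − r² sin²θ) = 0.47533 m.
v = −0.1111·10.48·0.52547·[1 + 0.1111·0.85081/0.47533] = -0.73349 m/s.
|v| = 0.73349 m/s.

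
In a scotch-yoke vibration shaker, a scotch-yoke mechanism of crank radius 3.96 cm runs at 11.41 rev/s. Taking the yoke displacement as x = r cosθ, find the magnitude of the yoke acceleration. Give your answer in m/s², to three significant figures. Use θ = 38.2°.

160

ω = 71.69 rad/s (from 11.41 rev/s).
x = r cosθ ⇒ ẍ = −rω² cosθ (ω constant).
|a| = rω²|cosθ| = 0.0396·(71.69)²·|cos 38.2°| = 159.94 m/s².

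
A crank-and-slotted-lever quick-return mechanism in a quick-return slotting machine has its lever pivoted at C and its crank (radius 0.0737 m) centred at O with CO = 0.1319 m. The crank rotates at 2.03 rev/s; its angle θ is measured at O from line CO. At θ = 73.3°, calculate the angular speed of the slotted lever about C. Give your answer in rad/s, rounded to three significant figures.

ω = 12.75 rad/s (from 2.03 rev/s).
Crank pin A relative to C: A = (d + r cosθ, r sinθ); lever angle φ = atan2(r sinθ, d + r cosθ).
Differentiating tanφ: φ̇ = rω(d cosθ + r)/(d² + r² + 2dr cosθ).
d² + r² + 2dr cosθ = |CA|² = 0.0284162 m²;  d cosθ + r = +0.1116 m.
|ω_lever| = |0.0737·12.75·+0.1116| / 0.0284162 = 3.6919 rad/s.

3.69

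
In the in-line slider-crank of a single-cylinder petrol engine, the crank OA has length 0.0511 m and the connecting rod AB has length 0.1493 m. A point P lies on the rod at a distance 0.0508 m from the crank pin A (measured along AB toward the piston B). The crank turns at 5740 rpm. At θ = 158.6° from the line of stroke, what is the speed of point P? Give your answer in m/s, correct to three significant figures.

ω = 601.1 rad/s.  Crank-pin speed |V_A| = rω = 30.716 m/s, perpendicular to OA.
Rod angle: sinφ = −(r/L) sinθ ⇒ φ = -7.174°; ω_rod = −rω cosθ/√(L²−r²sin²θ) = +193.06 rad/s.
V_P = V_A + ω_rod × AP, with AP = 0.0508 m along the rod.
Components: V_Px = −rω sinθ − a·ω_rod·sinφ = -9.9827 m/s;  V_Py = rω cosθ + a·ω_rod·cosφ = -18.867 m/s.
|V_P| = √(V_Px² + V_Py²) = 21.346 m/s.

21.3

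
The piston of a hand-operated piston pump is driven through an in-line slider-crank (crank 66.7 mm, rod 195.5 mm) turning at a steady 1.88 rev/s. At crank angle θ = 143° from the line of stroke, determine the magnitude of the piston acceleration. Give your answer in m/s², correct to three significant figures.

6.45

ω = 2π·1.88 = 11.81 rad/s
x(θ) = r cosθ + √(L² − r² sin²θ); with ω constant, a = ω²·d²x/dθ².
d²x/dθ² = −r cosθ − r²(cos2θ)/√u − r⁴ sin²2θ/(4u^{3/2}),  u = L² − r² sin²θ = 0.0366089 m².
Substituting r = 0.0667 m, L = 0.1955 m, θ = 143°: d²x/dθ² = +0.046207 m.
a = ω²·d²x/dθ² = (11.81)²·(+0.046207) = +6.4474 m/s²;  |a| = 6.4474 m/s².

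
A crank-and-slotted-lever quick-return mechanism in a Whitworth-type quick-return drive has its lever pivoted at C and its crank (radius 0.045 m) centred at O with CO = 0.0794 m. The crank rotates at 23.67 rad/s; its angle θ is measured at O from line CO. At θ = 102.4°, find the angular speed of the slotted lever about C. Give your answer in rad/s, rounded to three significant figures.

ω = 23.67 rad/s
Crank pin A relative to C: A = (d + r cosθ, r sinθ); lever angle φ = atan2(r sinθ, d + r cosθ).
Differentiating tanφ: φ̇ = rω(d cosθ + r)/(d² + r² + 2dr cosθ).
d² + r² + 2dr cosθ = |CA|² = 0.00679486 m²;  d cosθ + r = +0.02795 m.
|ω_lever| = |0.045·23.67·+0.02795| / 0.00679486 = 4.3814 rad/s.

4.38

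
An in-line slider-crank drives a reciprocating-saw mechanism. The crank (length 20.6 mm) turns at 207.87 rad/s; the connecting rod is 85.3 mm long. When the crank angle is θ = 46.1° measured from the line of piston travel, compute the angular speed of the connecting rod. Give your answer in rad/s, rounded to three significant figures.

35.3

ω = 207.9 rad/s
The rod makes angle φ with the slider axis where L sinφ = r sinθ; differentiating, L cosφ·φ̇ = r ω cosθ.
L cosφ = √(L² − r² sin²θ) = 0.083999 m.
|ω_rod| = r ω |cosθ| / √(L² − r² sin²θ) = 0.0206·207.9·0.69340/0.083999 = 35.349 rad/s.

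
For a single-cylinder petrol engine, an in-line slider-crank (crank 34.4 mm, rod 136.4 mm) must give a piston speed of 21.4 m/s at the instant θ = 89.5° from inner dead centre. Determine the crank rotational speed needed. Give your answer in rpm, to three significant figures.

5930

For an in-line slider-crank, |v_piston| = rω|sinθ|·[1 + r cosθ/√(L² − r² sin²θ)].
With r = 0.0344 m, L = 0.1364 m, θ = 89.5°: the bracketed kinematic factor |dx/dθ| = 0.034477 m.
ω = v/|dx/dθ| = 21.4/0.034477 = 620.71 rad/s.
N = 60ω/(2π) = 5927.3 rpm.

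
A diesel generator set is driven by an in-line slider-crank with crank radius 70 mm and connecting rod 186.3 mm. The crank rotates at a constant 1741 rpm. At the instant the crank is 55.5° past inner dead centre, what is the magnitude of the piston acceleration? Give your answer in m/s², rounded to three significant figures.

1020

ω = 2π·1741/60 = 182.3 rad/s
x(θ) = r cosθ + √(L² − r² sin²θ); with ω constant, a = ω²·d²x/dθ².
d²x/dθ² = −r cosθ − r²(cos2θ)/√u − r⁴ sin²2θ/(4u^{3/2}),  u = L² − r² sin²θ = 0.0313797 m².
Substituting r = 0.07 m, L = 0.1863 m, θ = 55.5°: d²x/dθ² = -0.030677 m.
a = ω²·d²x/dθ² = (182.3)²·(-0.030677) = -1019.7 m/s²;  |a| = 1019.7 m/s².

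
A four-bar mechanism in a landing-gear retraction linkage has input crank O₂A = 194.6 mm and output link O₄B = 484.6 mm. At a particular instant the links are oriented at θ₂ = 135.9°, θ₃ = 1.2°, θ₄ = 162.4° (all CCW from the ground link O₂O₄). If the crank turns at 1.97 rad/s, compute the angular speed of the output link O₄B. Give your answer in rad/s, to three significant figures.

1.74

ω₂ = 1.97 rad/s
Differentiating the loop-closure r₂e^{iθ₂}+r₃e^{iθ₃}=r₁+r₄e^{iθ₄} gives r₂ω₂e^{iθ₂}+r₃ω₃e^{iθ₃}=r₄ω₄e^{iθ₄}.
Eliminating the other unknown: ω₄ = r₂ω₂ sin(θ₂−θ₃) / [r₄ sin(θ₄−θ₃)].
Numerator sine = +0.71080; denominator sine = +0.32227.
Result = 0.1946·1.97·(+0.71080) / (0.4846·(+0.32227)) = +1.7449 rad/s; magnitude 1.7449 rad/s.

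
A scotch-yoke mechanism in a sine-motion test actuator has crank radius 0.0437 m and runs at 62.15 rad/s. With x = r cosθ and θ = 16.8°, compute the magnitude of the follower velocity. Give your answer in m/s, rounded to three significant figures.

0.785

ω = 62.15 rad/s
x = r cosθ ⇒ ẋ = −rω sinθ.
|v| = rω|sinθ| = 0.0437·62.15·|sin 16.8°| = 0.785 m/s.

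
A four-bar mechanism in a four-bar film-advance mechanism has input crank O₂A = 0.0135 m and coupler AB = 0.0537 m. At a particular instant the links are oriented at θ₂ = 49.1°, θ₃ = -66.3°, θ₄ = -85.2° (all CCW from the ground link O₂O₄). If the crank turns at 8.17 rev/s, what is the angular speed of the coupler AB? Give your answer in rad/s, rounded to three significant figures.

28.5

ω₂ = 51.33 rad/s (from 8.17 rev/s).
Differentiating the loop-closure r₂e^{iθ₂}+r₃e^{iθ₃}=r₁+r₄e^{iθ₄} gives r₂ω₂e^{iθ₂}+r₃ω₃e^{iθ₃}=r₄ω₄e^{iθ₄}.
Eliminating the other unknown: ω₃ = r₂ω₂ sin(θ₄−θ₂) / [r₃ sin(θ₃−θ₄)].
Numerator sine = -0.71569; denominator sine = +0.32392.
Result = 0.0135·51.33·(-0.71569) / (0.0537·(+0.32392)) = -28.514 rad/s; magnitude 28.514 rad/s.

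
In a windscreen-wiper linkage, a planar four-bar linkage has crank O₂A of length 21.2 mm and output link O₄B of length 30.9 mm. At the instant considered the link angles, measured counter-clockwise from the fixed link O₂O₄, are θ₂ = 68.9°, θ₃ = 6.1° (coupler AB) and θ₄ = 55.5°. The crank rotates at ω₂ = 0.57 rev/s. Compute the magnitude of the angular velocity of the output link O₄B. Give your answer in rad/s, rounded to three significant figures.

ω₂ = 3.581 rad/s (from 0.57 rev/s).
Differentiating the loop-closure r₂e^{iθ₂}+r₃e^{iθ₃}=r₁+r₄e^{iθ₄} gives r₂ω₂e^{iθ₂}+r₃ω₃e^{iθ₃}=r₄ω₄e^{iθ₄}.
Eliminating the other unknown: ω₄ = r₂ω₂ sin(θ₂−θ₃) / [r₄ sin(θ₄−θ₃)].
Numerator sine = +0.88942; denominator sine = +0.75927.
Result = 0.0212·3.581·(+0.88942) / (0.0309·(+0.75927)) = +2.8783 rad/s; magnitude 2.8783 rad/s.

2.88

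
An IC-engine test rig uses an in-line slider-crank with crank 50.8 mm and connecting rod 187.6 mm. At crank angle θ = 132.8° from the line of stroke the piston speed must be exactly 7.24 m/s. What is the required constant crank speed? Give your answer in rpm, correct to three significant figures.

2280

For an in-line slider-crank, |v_piston| = rω|sinθ|·[1 + r cosθ/√(L² − r² sin²θ)].
With r = 0.0508 m, L = 0.1876 m, θ = 132.8°: the bracketed kinematic factor |dx/dθ| = 0.030276 m.
ω = v/|dx/dθ| = 7.24/0.030276 = 239.13 rad/s.
N = 60ω/(2π) = 2283.5 rpm.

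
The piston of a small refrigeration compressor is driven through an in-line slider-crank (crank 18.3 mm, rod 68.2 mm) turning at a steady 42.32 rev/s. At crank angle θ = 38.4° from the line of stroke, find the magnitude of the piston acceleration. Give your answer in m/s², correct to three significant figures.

ω = 2π·42.3 = 265.9 rad/s
x(θ) = r cosθ + √(L² − r² sin²θ); with ω constant, a = ω²·d²x/dθ².
d²x/dθ² = −r cosθ − r²(cos2θ)/√u − r⁴ sin²2θ/(4u^{3/2}),  u = L² − r² sin²θ = 0.00452203 m².
Substituting r = 0.0183 m, L = 0.0682 m, θ = 38.4°: d²x/dθ² = -0.015566 m.
a = ω²·d²x/dθ² = (265.9)²·(-0.015566) = -1100.6 m/s²;  |a| = 1100.6 m/s².

1100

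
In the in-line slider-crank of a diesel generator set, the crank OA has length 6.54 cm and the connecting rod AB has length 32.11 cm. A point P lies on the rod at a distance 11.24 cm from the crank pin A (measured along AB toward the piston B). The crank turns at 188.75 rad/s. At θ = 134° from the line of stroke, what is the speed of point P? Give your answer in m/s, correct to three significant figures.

10.1

ω = 188.8 rad/s.  Crank-pin speed |V_A| = rω = 12.344 m/s, perpendicular to OA.
Rod angle: sinφ = −(r/L) sinθ ⇒ φ = -8.425°; ω_rod = −rω cosθ/√(L²−r²sin²θ) = +26.997 rad/s.
V_P = V_A + ω_rod × AP, with AP = 0.1124 m along the rod.
Components: V_Px = −rω sinθ − a·ω_rod·sinφ = -8.4351 m/s;  V_Py = rω cosθ + a·ω_rod·cosφ = -5.5734 m/s.
|V_P| = √(V_Px² + V_Py²) = 10.11 m/s.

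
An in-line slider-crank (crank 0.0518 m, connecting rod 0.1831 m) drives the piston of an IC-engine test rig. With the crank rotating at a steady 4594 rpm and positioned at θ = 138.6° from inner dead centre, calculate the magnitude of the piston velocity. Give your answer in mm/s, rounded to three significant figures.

ω = 2π·4594/60 = 481.1 rad/s
For an in-line slider-crank, x = r cosθ + √(L² − r² sin²θ), so v = −rω sinθ·[1 + r cosθ/√(L² − r² sin²θ)].
With r = 0.0518 m, L = 0.1831 m, θ = 138.6°: √(L² − r² sin²θ) = 0.17987 m.
v = −0.0518·481.1·0.66131·[1 + 0.0518·-0.75011/0.17987] = -12.92 m/s.
|v| = 12.92 m/s = 12920 mm/s.

12900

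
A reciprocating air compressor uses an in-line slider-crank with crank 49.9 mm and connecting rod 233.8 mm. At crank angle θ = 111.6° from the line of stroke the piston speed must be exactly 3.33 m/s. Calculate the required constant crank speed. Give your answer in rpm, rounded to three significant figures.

745

For an in-line slider-crank, |v_piston| = rω|sinθ|·[1 + r cosθ/√(L² − r² sin²θ)].
With r = 0.0499 m, L = 0.2338 m, θ = 111.6°: the bracketed kinematic factor |dx/dθ| = 0.042677 m.
ω = v/|dx/dθ| = 3.33/0.042677 = 78.029 rad/s.
N = 60ω/(2π) = 745.12 rpm.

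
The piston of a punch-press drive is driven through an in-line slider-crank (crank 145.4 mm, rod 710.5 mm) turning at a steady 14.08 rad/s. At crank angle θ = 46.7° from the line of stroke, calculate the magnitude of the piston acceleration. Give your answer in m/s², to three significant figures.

19.5

ω = 14.08 rad/s
x(θ) = r cosθ + √(L² − r² sin²θ); with ω constant, a = ω²·d²x/dθ².
d²x/dθ² = −r cosθ − r²(cos2θ)/√u − r⁴ sin²2θ/(4u^{3/2}),  u = L² − r² sin²θ = 0.493613 m².
Substituting r = 0.1454 m, L = 0.7105 m, θ = 46.7°: d²x/dθ² = -0.098254 m.
a = ω²·d²x/dθ² = (14.08)²·(-0.098254) = -19.479 m/s²;  |a| = 19.479 m/s².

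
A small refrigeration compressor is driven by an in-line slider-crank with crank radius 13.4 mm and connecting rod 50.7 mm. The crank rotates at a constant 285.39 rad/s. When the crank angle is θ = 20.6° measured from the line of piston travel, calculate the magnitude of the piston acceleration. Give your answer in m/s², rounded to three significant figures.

1240

ω = 285.4 rad/s
x(θ) = r cosθ + √(L² − r² sin²θ); with ω constant, a = ω²·d²x/dθ².
d²x/dθ² = −r cosθ − r²(cos2θ)/√u − r⁴ sin²2θ/(4u^{3/2}),  u = L² − r² sin²θ = 0.00254826 m².
Substituting r = 0.0134 m, L = 0.0507 m, θ = 20.6°: d²x/dθ² = -0.015247 m.
a = ω²·d²x/dθ² = (285.4)²·(-0.015247) = -1241.8 m/s²;  |a| = 1241.8 m/s².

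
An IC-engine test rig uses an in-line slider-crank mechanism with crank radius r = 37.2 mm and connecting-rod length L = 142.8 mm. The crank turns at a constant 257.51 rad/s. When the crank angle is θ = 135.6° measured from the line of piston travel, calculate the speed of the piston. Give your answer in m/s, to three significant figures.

5.43

ω = 257.5 rad/s
For an in-line slider-crank, x = r cosθ + √(L² − r² sin²θ), so v = −rω sinθ·[1 + r cosθ/√(L² − r² sin²θ)].
With r = 0.0372 m, L = 0.1428 m, θ = 135.6°: √(L² − r² sin²θ) = 0.14041 m.
v = −0.0372·257.5·0.69966·[1 + 0.0372·-0.71447/0.14041] = -5.4336 m/s.
|v| = 5.4336 m/s.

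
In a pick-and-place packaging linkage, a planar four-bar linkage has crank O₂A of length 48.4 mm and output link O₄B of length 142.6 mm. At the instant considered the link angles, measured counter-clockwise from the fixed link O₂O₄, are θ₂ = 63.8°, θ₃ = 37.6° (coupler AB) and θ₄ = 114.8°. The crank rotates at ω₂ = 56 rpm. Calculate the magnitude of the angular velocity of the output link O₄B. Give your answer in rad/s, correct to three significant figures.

0.901

ω₂ = 5.864 rad/s (from 56 rpm).
Differentiating the loop-closure r₂e^{iθ₂}+r₃e^{iθ₃}=r₁+r₄e^{iθ₄} gives r₂ω₂e^{iθ₂}+r₃ω₃e^{iθ₃}=r₄ω₄e^{iθ₄}.
Eliminating the other unknown: ω₄ = r₂ω₂ sin(θ₂−θ₃) / [r₄ sin(θ₄−θ₃)].
Numerator sine = +0.44151; denominator sine = +0.97515.
Result = 0.0484·5.864·(+0.44151) / (0.1426·(+0.97515)) = +0.90117 rad/s; magnitude 0.90117 rad/s.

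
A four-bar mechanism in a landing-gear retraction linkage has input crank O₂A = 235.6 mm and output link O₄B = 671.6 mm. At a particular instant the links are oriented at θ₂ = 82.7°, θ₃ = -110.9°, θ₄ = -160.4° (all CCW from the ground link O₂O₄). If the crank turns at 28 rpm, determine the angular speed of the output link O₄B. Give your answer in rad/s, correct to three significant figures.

ω₂ = 2.932 rad/s (from 28 rpm).
Differentiating the loop-closure r₂e^{iθ₂}+r₃e^{iθ₃}=r₁+r₄e^{iθ₄} gives r₂ω₂e^{iθ₂}+r₃ω₃e^{iθ₃}=r₄ω₄e^{iθ₄}.
Eliminating the other unknown: ω₄ = r₂ω₂ sin(θ₂−θ₃) / [r₄ sin(θ₄−θ₃)].
Numerator sine = -0.23514; denominator sine = -0.76041.
Result = 0.2356·2.932·(-0.23514) / (0.6716·(-0.76041)) = +0.31808 rad/s; magnitude 0.31808 rad/s.

0.318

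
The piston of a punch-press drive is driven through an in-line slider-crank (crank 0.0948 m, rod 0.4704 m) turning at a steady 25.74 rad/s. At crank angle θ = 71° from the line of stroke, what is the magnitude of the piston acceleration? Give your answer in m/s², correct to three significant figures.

10.3

ω = 25.74 rad/s
x(θ) = r cosθ + √(L² − r² sin²θ); with ω constant, a = ω²·d²x/dθ².
d²x/dθ² = −r cosθ − r²(cos2θ)/√u − r⁴ sin²2θ/(4u^{3/2}),  u = L² − r² sin²θ = 0.213242 m².
Substituting r = 0.0948 m, L = 0.4704 m, θ = 71°: d²x/dθ² = -0.015606 m.
a = ω²·d²x/dθ² = (25.74)²·(-0.015606) = -10.339 m/s²;  |a| = 10.339 m/s².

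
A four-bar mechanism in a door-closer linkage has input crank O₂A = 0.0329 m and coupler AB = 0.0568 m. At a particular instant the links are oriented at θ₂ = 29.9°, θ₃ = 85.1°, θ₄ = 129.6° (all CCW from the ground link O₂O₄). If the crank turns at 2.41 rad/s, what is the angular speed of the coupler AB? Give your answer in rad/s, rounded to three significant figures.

1.96

ω₂ = 2.41 rad/s
Differentiating the loop-closure r₂e^{iθ₂}+r₃e^{iθ₃}=r₁+r₄e^{iθ₄} gives r₂ω₂e^{iθ₂}+r₃ω₃e^{iθ₃}=r₄ω₄e^{iθ₄}.
Eliminating the other unknown: ω₃ = r₂ω₂ sin(θ₄−θ₂) / [r₃ sin(θ₃−θ₄)].
Numerator sine = +0.98570; denominator sine = -0.70091.
Result = 0.0329·2.41·(+0.98570) / (0.0568·(-0.70091)) = -1.9631 rad/s; magnitude 1.9631 rad/s.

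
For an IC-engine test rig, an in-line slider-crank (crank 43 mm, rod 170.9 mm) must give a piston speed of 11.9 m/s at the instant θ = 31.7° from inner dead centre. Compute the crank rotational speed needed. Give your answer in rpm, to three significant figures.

4140

For an in-line slider-crank, |v_piston| = rω|sinθ|·[1 + r cosθ/√(L² − r² sin²θ)].
With r = 0.043 m, L = 0.1709 m, θ = 31.7°: the bracketed kinematic factor |dx/dθ| = 0.027475 m.
ω = v/|dx/dθ| = 11.9/0.027475 = 433.12 rad/s.
N = 60ω/(2π) = 4136 rpm.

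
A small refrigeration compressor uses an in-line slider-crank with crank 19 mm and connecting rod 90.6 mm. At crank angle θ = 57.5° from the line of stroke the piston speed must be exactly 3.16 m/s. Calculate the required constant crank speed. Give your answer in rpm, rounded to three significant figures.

1690

For an in-line slider-crank, |v_piston| = rω|sinθ|·[1 + r cosθ/√(L² − r² sin²θ)].
With r = 0.019 m, L = 0.0906 m, θ = 57.5°: the bracketed kinematic factor |dx/dθ| = 0.017859 m.
ω = v/|dx/dθ| = 3.16/0.017859 = 176.94 rad/s.
N = 60ω/(2π) = 1689.7 rpm.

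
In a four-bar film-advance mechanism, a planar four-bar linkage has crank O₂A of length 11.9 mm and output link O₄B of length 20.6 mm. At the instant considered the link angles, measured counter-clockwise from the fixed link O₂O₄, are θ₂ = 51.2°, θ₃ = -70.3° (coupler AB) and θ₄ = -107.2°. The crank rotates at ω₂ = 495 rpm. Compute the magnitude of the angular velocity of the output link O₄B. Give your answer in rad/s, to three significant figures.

42.5

ω₂ = 51.84 rad/s (from 495 rpm).
Differentiating the loop-closure r₂e^{iθ₂}+r₃e^{iθ₃}=r₁+r₄e^{iθ₄} gives r₂ω₂e^{iθ₂}+r₃ω₃e^{iθ₃}=r₄ω₄e^{iθ₄}.
Eliminating the other unknown: ω₄ = r₂ω₂ sin(θ₂−θ₃) / [r₄ sin(θ₄−θ₃)].
Numerator sine = +0.85264; denominator sine = -0.60042.
Result = 0.0119·51.84·(+0.85264) / (0.0206·(-0.60042)) = -42.523 rad/s; magnitude 42.523 rad/s.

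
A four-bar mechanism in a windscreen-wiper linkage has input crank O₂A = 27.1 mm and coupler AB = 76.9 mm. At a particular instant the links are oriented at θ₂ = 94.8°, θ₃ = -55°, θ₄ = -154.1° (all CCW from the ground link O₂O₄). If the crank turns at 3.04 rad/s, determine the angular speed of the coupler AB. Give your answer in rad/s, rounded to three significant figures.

ω₂ = 3.04 rad/s
Differentiating the loop-closure r₂e^{iθ₂}+r₃e^{iθ₃}=r₁+r₄e^{iθ₄} gives r₂ω₂e^{iθ₂}+r₃ω₃e^{iθ₃}=r₄ω₄e^{iθ₄}.
Eliminating the other unknown: ω₃ = r₂ω₂ sin(θ₄−θ₂) / [r₃ sin(θ₃−θ₄)].
Numerator sine = +0.93295; denominator sine = +0.98741.
Result = 0.0271·3.04·(+0.93295) / (0.0769·(+0.98741)) = +1.0122 rad/s; magnitude 1.0122 rad/s.

1.01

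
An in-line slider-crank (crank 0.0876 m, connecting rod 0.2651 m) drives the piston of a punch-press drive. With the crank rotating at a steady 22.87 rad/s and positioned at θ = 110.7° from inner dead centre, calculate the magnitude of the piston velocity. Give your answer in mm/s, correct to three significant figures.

1640

ω = 22.87 rad/s
For an in-line slider-crank, x = r cosθ + √(L² − r² sin²θ), so v = −rω sinθ·[1 + r cosθ/√(L² − r² sin²θ)].
With r = 0.0876 m, L = 0.2651 m, θ = 110.7°: √(L² − r² sin²θ) = 0.25212 m.
v = −0.0876·22.87·0.93544·[1 + 0.0876·-0.35347/0.25212] = -1.6439 m/s.
|v| = 1.6439 m/s = 1643.9 mm/s.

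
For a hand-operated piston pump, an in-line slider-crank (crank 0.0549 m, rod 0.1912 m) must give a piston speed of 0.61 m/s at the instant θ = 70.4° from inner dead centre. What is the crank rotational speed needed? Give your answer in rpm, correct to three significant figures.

For an in-line slider-crank, |v_piston| = rω|sinθ|·[1 + r cosθ/√(L² − r² sin²θ)].
With r = 0.0549 m, L = 0.1912 m, θ = 70.4°: the bracketed kinematic factor |dx/dθ| = 0.056893 m.
ω = v/|dx/dθ| = 0.61/0.056893 = 10.722 rad/s.
N = 60ω/(2π) = 102.39 rpm.

102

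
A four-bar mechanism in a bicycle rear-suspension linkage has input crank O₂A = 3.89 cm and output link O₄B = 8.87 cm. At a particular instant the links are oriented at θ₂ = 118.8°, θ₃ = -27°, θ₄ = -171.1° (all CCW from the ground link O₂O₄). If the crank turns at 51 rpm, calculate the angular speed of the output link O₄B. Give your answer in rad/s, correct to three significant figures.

2.25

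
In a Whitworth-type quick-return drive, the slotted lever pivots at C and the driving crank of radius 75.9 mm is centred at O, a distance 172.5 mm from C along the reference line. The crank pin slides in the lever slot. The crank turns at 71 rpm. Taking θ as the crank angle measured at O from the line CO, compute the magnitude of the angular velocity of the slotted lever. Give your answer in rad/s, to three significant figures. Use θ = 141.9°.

ω = 7.435 rad/s (from 71 rpm).
Crank pin A relative to C: A = (d + r cosθ, r sinθ); lever angle φ = atan2(r sinθ, d + r cosθ).
Differentiating tanφ: φ̇ = rω(d cosθ + r)/(d² + r² + 2dr cosθ).
d² + r² + 2dr cosθ = |CA|² = 0.0149108 m²;  d cosθ + r = -0.059846 m.
|ω_lever| = |0.0759·7.435·-0.059846| / 0.0149108 = 2.265 rad/s.

2.26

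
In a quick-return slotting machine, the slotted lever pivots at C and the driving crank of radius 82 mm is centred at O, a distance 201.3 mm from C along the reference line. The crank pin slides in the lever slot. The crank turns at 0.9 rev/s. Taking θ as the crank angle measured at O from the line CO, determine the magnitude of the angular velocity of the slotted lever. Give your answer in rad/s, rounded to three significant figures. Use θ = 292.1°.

ω = 5.655 rad/s (from 0.9 rev/s).
Crank pin A relative to C: A = (d + r cosθ, r sinθ); lever angle φ = atan2(r sinθ, d + r cosθ).
Differentiating tanφ: φ̇ = rω(d cosθ + r)/(d² + r² + 2dr cosθ).
d² + r² + 2dr cosθ = |CA|² = 0.0596661 m²;  d cosθ + r = +0.15773 m.
|ω_lever| = |0.082·5.655·+0.15773| / 0.0596661 = 1.2258 rad/s.

1.23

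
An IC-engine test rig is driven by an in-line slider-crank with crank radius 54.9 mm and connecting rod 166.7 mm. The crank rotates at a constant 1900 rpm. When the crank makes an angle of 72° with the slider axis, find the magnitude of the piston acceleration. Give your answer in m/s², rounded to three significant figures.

69.7

ω = 2π·1900/60 = 199 rad/s
x(θ) = r cosθ + √(L² − r² sin²θ); with ω constant, a = ω²·d²x/dθ².
d²x/dθ² = −r cosθ − r²(cos2θ)/√u − r⁴ sin²2θ/(4u^{3/2}),  u = L² − r² sin²θ = 0.0250627 m².
Substituting r = 0.0549 m, L = 0.1667 m, θ = 72°: d²x/dθ² = -0.0017604 m.
a = ω²·d²x/dθ² = (199)²·(-0.0017604) = -69.69 m/s²;  |a| = 69.69 m/s².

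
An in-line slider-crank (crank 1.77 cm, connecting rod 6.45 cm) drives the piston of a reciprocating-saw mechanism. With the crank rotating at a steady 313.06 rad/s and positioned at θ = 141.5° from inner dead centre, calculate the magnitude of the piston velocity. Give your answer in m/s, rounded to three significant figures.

2.70

ω = 313.1 rad/s
For an in-line slider-crank, x = r cosθ + √(L² − r² sin²θ), so v = −rω sinθ·[1 + r cosθ/√(L² − r² sin²θ)].
With r = 0.0177 m, L = 0.0645 m, θ = 141.5°: √(L² − r² sin²θ) = 0.063552 m.
v = −0.0177·313.1·0.62251·[1 + 0.0177·-0.78261/0.063552] = -2.6976 m/s.
|v| = 2.6976 m/s.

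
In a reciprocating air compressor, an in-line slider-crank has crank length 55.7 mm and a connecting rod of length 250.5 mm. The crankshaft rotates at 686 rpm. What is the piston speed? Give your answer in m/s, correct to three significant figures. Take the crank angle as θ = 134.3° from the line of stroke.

ω = 2π·686/60 = 71.84 rad/s
For an in-line slider-crank, x = r cosθ + √(L² − r² sin²θ), so v = −rω sinθ·[1 + r cosθ/√(L² − r² sin²θ)].
With r = 0.0557 m, L = 0.2505 m, θ = 134.3°: √(L² − r² sin²θ) = 0.24731 m.
v = −0.0557·71.84·0.71569·[1 + 0.0557·-0.69842/0.24731] = -2.4133 m/s.
|v| = 2.4133 m/s.

2.41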